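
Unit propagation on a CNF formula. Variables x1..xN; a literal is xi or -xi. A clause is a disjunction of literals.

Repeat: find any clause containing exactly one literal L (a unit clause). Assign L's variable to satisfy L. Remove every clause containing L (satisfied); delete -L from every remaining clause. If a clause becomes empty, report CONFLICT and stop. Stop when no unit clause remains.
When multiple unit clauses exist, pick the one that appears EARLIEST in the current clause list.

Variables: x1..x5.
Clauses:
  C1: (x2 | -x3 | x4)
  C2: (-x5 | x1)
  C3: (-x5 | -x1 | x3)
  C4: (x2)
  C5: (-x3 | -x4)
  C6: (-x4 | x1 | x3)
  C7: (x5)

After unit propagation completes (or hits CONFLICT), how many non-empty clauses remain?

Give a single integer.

Answer: 0

Derivation:
unit clause [2] forces x2=T; simplify:
  satisfied 2 clause(s); 5 remain; assigned so far: [2]
unit clause [5] forces x5=T; simplify:
  drop -5 from [-5, 1] -> [1]
  drop -5 from [-5, -1, 3] -> [-1, 3]
  satisfied 1 clause(s); 4 remain; assigned so far: [2, 5]
unit clause [1] forces x1=T; simplify:
  drop -1 from [-1, 3] -> [3]
  satisfied 2 clause(s); 2 remain; assigned so far: [1, 2, 5]
unit clause [3] forces x3=T; simplify:
  drop -3 from [-3, -4] -> [-4]
  satisfied 1 clause(s); 1 remain; assigned so far: [1, 2, 3, 5]
unit clause [-4] forces x4=F; simplify:
  satisfied 1 clause(s); 0 remain; assigned so far: [1, 2, 3, 4, 5]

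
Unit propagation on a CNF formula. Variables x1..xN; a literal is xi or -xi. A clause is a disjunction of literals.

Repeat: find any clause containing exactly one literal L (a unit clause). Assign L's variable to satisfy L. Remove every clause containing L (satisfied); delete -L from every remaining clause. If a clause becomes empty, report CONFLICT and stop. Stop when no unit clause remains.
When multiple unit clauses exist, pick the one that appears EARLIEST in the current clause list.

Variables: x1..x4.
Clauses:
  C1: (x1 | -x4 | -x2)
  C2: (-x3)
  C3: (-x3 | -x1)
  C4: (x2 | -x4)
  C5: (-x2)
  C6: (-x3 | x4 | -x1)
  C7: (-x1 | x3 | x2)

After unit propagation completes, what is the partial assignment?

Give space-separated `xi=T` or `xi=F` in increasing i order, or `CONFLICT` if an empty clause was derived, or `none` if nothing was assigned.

Answer: x1=F x2=F x3=F x4=F

Derivation:
unit clause [-3] forces x3=F; simplify:
  drop 3 from [-1, 3, 2] -> [-1, 2]
  satisfied 3 clause(s); 4 remain; assigned so far: [3]
unit clause [-2] forces x2=F; simplify:
  drop 2 from [2, -4] -> [-4]
  drop 2 from [-1, 2] -> [-1]
  satisfied 2 clause(s); 2 remain; assigned so far: [2, 3]
unit clause [-4] forces x4=F; simplify:
  satisfied 1 clause(s); 1 remain; assigned so far: [2, 3, 4]
unit clause [-1] forces x1=F; simplify:
  satisfied 1 clause(s); 0 remain; assigned so far: [1, 2, 3, 4]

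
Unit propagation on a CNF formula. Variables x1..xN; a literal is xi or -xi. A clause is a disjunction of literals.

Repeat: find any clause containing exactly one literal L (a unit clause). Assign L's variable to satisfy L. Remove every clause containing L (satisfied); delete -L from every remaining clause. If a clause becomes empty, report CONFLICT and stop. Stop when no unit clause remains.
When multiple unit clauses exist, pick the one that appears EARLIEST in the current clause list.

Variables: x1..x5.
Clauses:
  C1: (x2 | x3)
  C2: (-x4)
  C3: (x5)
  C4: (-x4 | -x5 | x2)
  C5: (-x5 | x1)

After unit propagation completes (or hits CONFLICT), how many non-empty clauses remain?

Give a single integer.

Answer: 1

Derivation:
unit clause [-4] forces x4=F; simplify:
  satisfied 2 clause(s); 3 remain; assigned so far: [4]
unit clause [5] forces x5=T; simplify:
  drop -5 from [-5, 1] -> [1]
  satisfied 1 clause(s); 2 remain; assigned so far: [4, 5]
unit clause [1] forces x1=T; simplify:
  satisfied 1 clause(s); 1 remain; assigned so far: [1, 4, 5]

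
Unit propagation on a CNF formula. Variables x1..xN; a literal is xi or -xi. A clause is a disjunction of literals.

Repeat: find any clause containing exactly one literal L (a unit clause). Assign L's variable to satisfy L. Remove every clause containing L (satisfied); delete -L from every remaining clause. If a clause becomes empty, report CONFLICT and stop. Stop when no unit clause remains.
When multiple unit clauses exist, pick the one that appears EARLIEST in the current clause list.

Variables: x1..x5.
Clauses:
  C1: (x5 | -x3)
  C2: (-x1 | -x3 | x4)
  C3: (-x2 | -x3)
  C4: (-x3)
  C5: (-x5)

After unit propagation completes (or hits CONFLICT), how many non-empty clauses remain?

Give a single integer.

Answer: 0

Derivation:
unit clause [-3] forces x3=F; simplify:
  satisfied 4 clause(s); 1 remain; assigned so far: [3]
unit clause [-5] forces x5=F; simplify:
  satisfied 1 clause(s); 0 remain; assigned so far: [3, 5]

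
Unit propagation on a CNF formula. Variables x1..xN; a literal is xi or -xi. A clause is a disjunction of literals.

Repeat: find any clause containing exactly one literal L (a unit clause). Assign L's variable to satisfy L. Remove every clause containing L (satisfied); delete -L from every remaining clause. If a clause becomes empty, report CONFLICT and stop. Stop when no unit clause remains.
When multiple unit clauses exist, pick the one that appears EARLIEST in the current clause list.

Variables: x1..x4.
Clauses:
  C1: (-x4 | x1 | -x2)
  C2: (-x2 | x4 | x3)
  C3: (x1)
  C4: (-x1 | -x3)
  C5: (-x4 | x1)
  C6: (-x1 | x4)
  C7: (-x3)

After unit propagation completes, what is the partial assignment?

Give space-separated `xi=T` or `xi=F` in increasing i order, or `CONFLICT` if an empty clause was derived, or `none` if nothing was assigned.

Answer: x1=T x3=F x4=T

Derivation:
unit clause [1] forces x1=T; simplify:
  drop -1 from [-1, -3] -> [-3]
  drop -1 from [-1, 4] -> [4]
  satisfied 3 clause(s); 4 remain; assigned so far: [1]
unit clause [-3] forces x3=F; simplify:
  drop 3 from [-2, 4, 3] -> [-2, 4]
  satisfied 2 clause(s); 2 remain; assigned so far: [1, 3]
unit clause [4] forces x4=T; simplify:
  satisfied 2 clause(s); 0 remain; assigned so far: [1, 3, 4]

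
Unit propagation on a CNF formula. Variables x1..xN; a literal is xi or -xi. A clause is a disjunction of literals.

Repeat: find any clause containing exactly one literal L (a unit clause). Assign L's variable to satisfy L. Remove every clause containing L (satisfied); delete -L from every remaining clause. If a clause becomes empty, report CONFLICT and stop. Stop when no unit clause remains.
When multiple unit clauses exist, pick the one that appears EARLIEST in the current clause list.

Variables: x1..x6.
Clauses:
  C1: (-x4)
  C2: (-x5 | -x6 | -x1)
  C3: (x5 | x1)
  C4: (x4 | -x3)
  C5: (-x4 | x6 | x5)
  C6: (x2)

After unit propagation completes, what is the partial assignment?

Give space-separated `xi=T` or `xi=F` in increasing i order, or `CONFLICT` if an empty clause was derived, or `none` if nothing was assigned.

Answer: x2=T x3=F x4=F

Derivation:
unit clause [-4] forces x4=F; simplify:
  drop 4 from [4, -3] -> [-3]
  satisfied 2 clause(s); 4 remain; assigned so far: [4]
unit clause [-3] forces x3=F; simplify:
  satisfied 1 clause(s); 3 remain; assigned so far: [3, 4]
unit clause [2] forces x2=T; simplify:
  satisfied 1 clause(s); 2 remain; assigned so far: [2, 3, 4]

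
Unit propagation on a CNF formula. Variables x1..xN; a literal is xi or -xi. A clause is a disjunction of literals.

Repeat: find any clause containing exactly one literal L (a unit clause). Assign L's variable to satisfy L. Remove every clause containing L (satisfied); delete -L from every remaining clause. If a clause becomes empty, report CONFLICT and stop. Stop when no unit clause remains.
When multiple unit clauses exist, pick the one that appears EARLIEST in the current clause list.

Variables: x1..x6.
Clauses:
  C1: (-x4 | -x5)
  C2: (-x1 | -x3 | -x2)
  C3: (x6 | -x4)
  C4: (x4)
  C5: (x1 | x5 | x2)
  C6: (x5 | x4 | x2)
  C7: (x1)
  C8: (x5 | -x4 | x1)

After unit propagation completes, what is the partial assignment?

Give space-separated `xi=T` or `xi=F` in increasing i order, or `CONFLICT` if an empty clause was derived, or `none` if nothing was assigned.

Answer: x1=T x4=T x5=F x6=T

Derivation:
unit clause [4] forces x4=T; simplify:
  drop -4 from [-4, -5] -> [-5]
  drop -4 from [6, -4] -> [6]
  drop -4 from [5, -4, 1] -> [5, 1]
  satisfied 2 clause(s); 6 remain; assigned so far: [4]
unit clause [-5] forces x5=F; simplify:
  drop 5 from [1, 5, 2] -> [1, 2]
  drop 5 from [5, 1] -> [1]
  satisfied 1 clause(s); 5 remain; assigned so far: [4, 5]
unit clause [6] forces x6=T; simplify:
  satisfied 1 clause(s); 4 remain; assigned so far: [4, 5, 6]
unit clause [1] forces x1=T; simplify:
  drop -1 from [-1, -3, -2] -> [-3, -2]
  satisfied 3 clause(s); 1 remain; assigned so far: [1, 4, 5, 6]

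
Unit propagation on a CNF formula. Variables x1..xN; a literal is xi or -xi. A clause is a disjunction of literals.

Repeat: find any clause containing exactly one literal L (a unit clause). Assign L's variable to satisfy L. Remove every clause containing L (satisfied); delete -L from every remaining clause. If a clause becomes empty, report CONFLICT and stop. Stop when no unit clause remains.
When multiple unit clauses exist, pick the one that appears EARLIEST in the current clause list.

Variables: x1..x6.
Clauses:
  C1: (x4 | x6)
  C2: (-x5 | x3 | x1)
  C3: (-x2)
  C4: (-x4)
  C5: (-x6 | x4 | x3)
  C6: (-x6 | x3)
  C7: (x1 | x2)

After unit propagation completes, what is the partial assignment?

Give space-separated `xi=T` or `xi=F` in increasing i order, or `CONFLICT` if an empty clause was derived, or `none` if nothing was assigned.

unit clause [-2] forces x2=F; simplify:
  drop 2 from [1, 2] -> [1]
  satisfied 1 clause(s); 6 remain; assigned so far: [2]
unit clause [-4] forces x4=F; simplify:
  drop 4 from [4, 6] -> [6]
  drop 4 from [-6, 4, 3] -> [-6, 3]
  satisfied 1 clause(s); 5 remain; assigned so far: [2, 4]
unit clause [6] forces x6=T; simplify:
  drop -6 from [-6, 3] -> [3]
  drop -6 from [-6, 3] -> [3]
  satisfied 1 clause(s); 4 remain; assigned so far: [2, 4, 6]
unit clause [3] forces x3=T; simplify:
  satisfied 3 clause(s); 1 remain; assigned so far: [2, 3, 4, 6]
unit clause [1] forces x1=T; simplify:
  satisfied 1 clause(s); 0 remain; assigned so far: [1, 2, 3, 4, 6]

Answer: x1=T x2=F x3=T x4=F x6=T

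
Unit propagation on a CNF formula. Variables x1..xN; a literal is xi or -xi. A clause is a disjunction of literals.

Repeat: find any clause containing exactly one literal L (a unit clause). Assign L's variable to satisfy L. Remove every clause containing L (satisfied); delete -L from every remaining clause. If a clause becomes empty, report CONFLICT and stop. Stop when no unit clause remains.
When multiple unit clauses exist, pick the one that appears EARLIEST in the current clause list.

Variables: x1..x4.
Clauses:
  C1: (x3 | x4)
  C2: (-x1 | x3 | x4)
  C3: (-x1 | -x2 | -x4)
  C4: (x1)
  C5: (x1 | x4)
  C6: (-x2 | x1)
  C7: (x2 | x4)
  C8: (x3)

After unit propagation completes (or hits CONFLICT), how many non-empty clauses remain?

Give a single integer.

Answer: 2

Derivation:
unit clause [1] forces x1=T; simplify:
  drop -1 from [-1, 3, 4] -> [3, 4]
  drop -1 from [-1, -2, -4] -> [-2, -4]
  satisfied 3 clause(s); 5 remain; assigned so far: [1]
unit clause [3] forces x3=T; simplify:
  satisfied 3 clause(s); 2 remain; assigned so far: [1, 3]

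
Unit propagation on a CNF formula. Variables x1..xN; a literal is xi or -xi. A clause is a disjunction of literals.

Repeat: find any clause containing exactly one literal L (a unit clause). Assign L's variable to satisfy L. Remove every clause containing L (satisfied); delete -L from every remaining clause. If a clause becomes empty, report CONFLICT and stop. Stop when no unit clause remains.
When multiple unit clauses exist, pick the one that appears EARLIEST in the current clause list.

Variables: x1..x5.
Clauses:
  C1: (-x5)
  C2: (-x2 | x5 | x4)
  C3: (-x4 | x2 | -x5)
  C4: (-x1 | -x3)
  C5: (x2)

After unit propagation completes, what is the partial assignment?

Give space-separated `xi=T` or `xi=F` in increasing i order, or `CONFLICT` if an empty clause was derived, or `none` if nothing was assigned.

unit clause [-5] forces x5=F; simplify:
  drop 5 from [-2, 5, 4] -> [-2, 4]
  satisfied 2 clause(s); 3 remain; assigned so far: [5]
unit clause [2] forces x2=T; simplify:
  drop -2 from [-2, 4] -> [4]
  satisfied 1 clause(s); 2 remain; assigned so far: [2, 5]
unit clause [4] forces x4=T; simplify:
  satisfied 1 clause(s); 1 remain; assigned so far: [2, 4, 5]

Answer: x2=T x4=T x5=F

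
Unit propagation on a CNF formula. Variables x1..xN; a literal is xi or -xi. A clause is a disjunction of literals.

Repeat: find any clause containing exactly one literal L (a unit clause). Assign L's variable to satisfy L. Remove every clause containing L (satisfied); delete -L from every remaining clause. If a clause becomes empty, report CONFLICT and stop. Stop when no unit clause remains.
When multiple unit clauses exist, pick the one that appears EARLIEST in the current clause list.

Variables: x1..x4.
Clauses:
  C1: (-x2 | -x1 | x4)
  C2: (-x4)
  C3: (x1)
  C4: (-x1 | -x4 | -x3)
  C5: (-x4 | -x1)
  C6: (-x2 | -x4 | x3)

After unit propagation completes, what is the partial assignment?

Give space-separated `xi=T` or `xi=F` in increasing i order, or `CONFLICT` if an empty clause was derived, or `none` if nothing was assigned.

unit clause [-4] forces x4=F; simplify:
  drop 4 from [-2, -1, 4] -> [-2, -1]
  satisfied 4 clause(s); 2 remain; assigned so far: [4]
unit clause [1] forces x1=T; simplify:
  drop -1 from [-2, -1] -> [-2]
  satisfied 1 clause(s); 1 remain; assigned so far: [1, 4]
unit clause [-2] forces x2=F; simplify:
  satisfied 1 clause(s); 0 remain; assigned so far: [1, 2, 4]

Answer: x1=T x2=F x4=F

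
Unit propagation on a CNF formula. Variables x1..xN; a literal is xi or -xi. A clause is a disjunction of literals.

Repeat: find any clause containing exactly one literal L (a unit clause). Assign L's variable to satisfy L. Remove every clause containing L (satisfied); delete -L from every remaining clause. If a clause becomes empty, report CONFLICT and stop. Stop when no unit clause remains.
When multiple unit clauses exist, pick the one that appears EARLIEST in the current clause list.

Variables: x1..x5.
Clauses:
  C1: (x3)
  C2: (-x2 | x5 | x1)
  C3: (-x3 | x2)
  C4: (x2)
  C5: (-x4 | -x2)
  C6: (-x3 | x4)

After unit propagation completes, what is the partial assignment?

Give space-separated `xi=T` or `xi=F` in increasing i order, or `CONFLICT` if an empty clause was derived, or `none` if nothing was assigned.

unit clause [3] forces x3=T; simplify:
  drop -3 from [-3, 2] -> [2]
  drop -3 from [-3, 4] -> [4]
  satisfied 1 clause(s); 5 remain; assigned so far: [3]
unit clause [2] forces x2=T; simplify:
  drop -2 from [-2, 5, 1] -> [5, 1]
  drop -2 from [-4, -2] -> [-4]
  satisfied 2 clause(s); 3 remain; assigned so far: [2, 3]
unit clause [-4] forces x4=F; simplify:
  drop 4 from [4] -> [] (empty!)
  satisfied 1 clause(s); 2 remain; assigned so far: [2, 3, 4]
CONFLICT (empty clause)

Answer: CONFLICT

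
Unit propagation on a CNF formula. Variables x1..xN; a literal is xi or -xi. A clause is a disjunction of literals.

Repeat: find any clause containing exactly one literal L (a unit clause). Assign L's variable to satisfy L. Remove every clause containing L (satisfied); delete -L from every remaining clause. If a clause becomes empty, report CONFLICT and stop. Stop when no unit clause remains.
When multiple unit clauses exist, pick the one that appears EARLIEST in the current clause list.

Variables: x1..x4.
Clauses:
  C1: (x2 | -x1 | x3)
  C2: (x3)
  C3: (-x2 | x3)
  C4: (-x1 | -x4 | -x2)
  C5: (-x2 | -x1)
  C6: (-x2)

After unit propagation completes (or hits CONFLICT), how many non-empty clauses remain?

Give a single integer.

Answer: 0

Derivation:
unit clause [3] forces x3=T; simplify:
  satisfied 3 clause(s); 3 remain; assigned so far: [3]
unit clause [-2] forces x2=F; simplify:
  satisfied 3 clause(s); 0 remain; assigned so far: [2, 3]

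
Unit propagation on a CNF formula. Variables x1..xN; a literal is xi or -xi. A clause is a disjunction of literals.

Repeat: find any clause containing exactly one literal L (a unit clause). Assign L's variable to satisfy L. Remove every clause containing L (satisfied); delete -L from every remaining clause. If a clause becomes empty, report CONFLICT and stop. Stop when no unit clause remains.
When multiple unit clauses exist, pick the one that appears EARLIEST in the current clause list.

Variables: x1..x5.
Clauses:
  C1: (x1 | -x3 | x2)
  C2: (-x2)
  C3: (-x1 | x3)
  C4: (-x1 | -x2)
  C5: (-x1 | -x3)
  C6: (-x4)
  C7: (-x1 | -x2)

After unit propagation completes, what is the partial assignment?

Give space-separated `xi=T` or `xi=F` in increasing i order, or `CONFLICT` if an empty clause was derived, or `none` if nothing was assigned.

Answer: x2=F x4=F

Derivation:
unit clause [-2] forces x2=F; simplify:
  drop 2 from [1, -3, 2] -> [1, -3]
  satisfied 3 clause(s); 4 remain; assigned so far: [2]
unit clause [-4] forces x4=F; simplify:
  satisfied 1 clause(s); 3 remain; assigned so far: [2, 4]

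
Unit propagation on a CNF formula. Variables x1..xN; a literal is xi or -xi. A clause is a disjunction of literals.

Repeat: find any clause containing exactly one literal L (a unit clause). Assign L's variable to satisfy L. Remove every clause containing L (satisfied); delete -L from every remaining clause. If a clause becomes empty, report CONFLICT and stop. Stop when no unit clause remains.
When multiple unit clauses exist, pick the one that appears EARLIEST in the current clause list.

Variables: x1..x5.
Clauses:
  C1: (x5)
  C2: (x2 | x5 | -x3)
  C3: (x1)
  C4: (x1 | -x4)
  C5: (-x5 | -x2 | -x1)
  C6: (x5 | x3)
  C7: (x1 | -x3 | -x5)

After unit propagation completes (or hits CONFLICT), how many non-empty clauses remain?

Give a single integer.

unit clause [5] forces x5=T; simplify:
  drop -5 from [-5, -2, -1] -> [-2, -1]
  drop -5 from [1, -3, -5] -> [1, -3]
  satisfied 3 clause(s); 4 remain; assigned so far: [5]
unit clause [1] forces x1=T; simplify:
  drop -1 from [-2, -1] -> [-2]
  satisfied 3 clause(s); 1 remain; assigned so far: [1, 5]
unit clause [-2] forces x2=F; simplify:
  satisfied 1 clause(s); 0 remain; assigned so far: [1, 2, 5]

Answer: 0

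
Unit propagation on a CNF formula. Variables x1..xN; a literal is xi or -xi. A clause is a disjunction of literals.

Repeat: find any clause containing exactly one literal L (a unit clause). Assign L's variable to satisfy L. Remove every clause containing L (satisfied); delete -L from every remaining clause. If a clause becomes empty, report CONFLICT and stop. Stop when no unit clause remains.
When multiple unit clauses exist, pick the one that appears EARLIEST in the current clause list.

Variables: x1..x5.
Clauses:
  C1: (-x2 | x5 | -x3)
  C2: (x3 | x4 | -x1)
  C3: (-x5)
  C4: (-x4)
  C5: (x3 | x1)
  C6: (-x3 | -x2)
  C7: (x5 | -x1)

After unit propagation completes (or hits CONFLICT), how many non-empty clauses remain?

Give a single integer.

Answer: 0

Derivation:
unit clause [-5] forces x5=F; simplify:
  drop 5 from [-2, 5, -3] -> [-2, -3]
  drop 5 from [5, -1] -> [-1]
  satisfied 1 clause(s); 6 remain; assigned so far: [5]
unit clause [-4] forces x4=F; simplify:
  drop 4 from [3, 4, -1] -> [3, -1]
  satisfied 1 clause(s); 5 remain; assigned so far: [4, 5]
unit clause [-1] forces x1=F; simplify:
  drop 1 from [3, 1] -> [3]
  satisfied 2 clause(s); 3 remain; assigned so far: [1, 4, 5]
unit clause [3] forces x3=T; simplify:
  drop -3 from [-2, -3] -> [-2]
  drop -3 from [-3, -2] -> [-2]
  satisfied 1 clause(s); 2 remain; assigned so far: [1, 3, 4, 5]
unit clause [-2] forces x2=F; simplify:
  satisfied 2 clause(s); 0 remain; assigned so far: [1, 2, 3, 4, 5]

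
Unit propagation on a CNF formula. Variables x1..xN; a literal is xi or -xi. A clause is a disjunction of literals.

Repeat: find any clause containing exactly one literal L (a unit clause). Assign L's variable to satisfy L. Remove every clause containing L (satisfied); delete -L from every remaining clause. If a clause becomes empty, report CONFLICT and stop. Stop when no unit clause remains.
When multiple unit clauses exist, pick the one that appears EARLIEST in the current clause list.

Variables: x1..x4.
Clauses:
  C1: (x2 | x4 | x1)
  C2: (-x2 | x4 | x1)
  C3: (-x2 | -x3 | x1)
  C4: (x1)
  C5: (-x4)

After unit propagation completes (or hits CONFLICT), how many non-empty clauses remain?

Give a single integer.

Answer: 0

Derivation:
unit clause [1] forces x1=T; simplify:
  satisfied 4 clause(s); 1 remain; assigned so far: [1]
unit clause [-4] forces x4=F; simplify:
  satisfied 1 clause(s); 0 remain; assigned so far: [1, 4]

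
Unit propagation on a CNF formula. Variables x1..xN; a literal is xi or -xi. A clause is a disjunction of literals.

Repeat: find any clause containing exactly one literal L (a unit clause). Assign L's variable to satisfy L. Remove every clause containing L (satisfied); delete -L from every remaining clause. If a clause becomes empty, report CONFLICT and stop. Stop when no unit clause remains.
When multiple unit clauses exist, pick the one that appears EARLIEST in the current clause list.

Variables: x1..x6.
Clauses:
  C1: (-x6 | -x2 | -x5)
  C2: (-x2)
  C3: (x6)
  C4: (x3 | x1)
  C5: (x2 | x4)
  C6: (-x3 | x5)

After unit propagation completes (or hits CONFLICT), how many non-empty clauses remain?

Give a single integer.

Answer: 2

Derivation:
unit clause [-2] forces x2=F; simplify:
  drop 2 from [2, 4] -> [4]
  satisfied 2 clause(s); 4 remain; assigned so far: [2]
unit clause [6] forces x6=T; simplify:
  satisfied 1 clause(s); 3 remain; assigned so far: [2, 6]
unit clause [4] forces x4=T; simplify:
  satisfied 1 clause(s); 2 remain; assigned so far: [2, 4, 6]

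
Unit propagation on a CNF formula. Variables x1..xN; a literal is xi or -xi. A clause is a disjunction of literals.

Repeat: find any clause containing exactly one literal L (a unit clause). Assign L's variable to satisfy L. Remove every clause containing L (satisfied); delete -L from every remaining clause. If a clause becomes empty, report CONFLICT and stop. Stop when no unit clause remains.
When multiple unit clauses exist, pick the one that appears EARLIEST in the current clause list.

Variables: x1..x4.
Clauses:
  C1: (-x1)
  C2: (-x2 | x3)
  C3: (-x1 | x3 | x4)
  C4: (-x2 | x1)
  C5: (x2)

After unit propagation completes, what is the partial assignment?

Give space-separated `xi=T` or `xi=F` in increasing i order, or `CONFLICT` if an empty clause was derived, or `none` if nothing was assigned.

Answer: CONFLICT

Derivation:
unit clause [-1] forces x1=F; simplify:
  drop 1 from [-2, 1] -> [-2]
  satisfied 2 clause(s); 3 remain; assigned so far: [1]
unit clause [-2] forces x2=F; simplify:
  drop 2 from [2] -> [] (empty!)
  satisfied 2 clause(s); 1 remain; assigned so far: [1, 2]
CONFLICT (empty clause)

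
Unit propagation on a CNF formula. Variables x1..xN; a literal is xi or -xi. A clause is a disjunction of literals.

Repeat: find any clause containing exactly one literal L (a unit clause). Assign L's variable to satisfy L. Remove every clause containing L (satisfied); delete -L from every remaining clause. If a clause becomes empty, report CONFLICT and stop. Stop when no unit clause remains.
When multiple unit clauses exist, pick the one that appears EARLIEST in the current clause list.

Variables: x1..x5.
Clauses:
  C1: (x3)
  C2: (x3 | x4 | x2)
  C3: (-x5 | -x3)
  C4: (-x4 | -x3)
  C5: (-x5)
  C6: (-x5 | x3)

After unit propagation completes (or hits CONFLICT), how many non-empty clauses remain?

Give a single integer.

Answer: 0

Derivation:
unit clause [3] forces x3=T; simplify:
  drop -3 from [-5, -3] -> [-5]
  drop -3 from [-4, -3] -> [-4]
  satisfied 3 clause(s); 3 remain; assigned so far: [3]
unit clause [-5] forces x5=F; simplify:
  satisfied 2 clause(s); 1 remain; assigned so far: [3, 5]
unit clause [-4] forces x4=F; simplify:
  satisfied 1 clause(s); 0 remain; assigned so far: [3, 4, 5]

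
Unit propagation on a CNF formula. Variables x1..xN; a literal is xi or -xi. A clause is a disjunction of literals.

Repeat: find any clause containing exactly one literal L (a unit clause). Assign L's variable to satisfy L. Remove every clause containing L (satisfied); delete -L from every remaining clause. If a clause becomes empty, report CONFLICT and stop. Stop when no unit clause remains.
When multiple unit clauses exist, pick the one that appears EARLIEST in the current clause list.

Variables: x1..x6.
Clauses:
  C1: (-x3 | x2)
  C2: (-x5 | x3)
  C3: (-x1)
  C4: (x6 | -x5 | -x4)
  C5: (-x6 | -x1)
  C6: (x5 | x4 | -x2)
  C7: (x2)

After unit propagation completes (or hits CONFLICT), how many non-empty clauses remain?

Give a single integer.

Answer: 3

Derivation:
unit clause [-1] forces x1=F; simplify:
  satisfied 2 clause(s); 5 remain; assigned so far: [1]
unit clause [2] forces x2=T; simplify:
  drop -2 from [5, 4, -2] -> [5, 4]
  satisfied 2 clause(s); 3 remain; assigned so far: [1, 2]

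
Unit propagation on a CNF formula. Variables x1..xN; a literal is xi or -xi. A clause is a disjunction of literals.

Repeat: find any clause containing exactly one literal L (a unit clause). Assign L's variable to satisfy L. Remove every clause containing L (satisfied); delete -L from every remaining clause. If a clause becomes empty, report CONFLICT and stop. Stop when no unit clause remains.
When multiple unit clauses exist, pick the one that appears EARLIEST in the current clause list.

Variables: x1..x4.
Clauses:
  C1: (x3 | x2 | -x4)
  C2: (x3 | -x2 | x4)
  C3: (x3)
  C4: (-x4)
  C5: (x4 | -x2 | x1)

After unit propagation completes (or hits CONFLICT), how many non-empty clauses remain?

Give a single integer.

unit clause [3] forces x3=T; simplify:
  satisfied 3 clause(s); 2 remain; assigned so far: [3]
unit clause [-4] forces x4=F; simplify:
  drop 4 from [4, -2, 1] -> [-2, 1]
  satisfied 1 clause(s); 1 remain; assigned so far: [3, 4]

Answer: 1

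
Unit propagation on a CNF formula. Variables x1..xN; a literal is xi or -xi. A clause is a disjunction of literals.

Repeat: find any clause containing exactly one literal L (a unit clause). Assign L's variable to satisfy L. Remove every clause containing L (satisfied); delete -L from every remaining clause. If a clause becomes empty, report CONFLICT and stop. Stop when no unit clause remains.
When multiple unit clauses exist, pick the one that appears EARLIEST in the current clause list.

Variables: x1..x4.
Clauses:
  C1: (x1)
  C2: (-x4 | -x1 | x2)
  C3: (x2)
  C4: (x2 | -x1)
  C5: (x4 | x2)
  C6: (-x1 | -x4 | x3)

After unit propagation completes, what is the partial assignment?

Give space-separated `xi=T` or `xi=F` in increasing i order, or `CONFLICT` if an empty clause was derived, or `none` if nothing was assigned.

unit clause [1] forces x1=T; simplify:
  drop -1 from [-4, -1, 2] -> [-4, 2]
  drop -1 from [2, -1] -> [2]
  drop -1 from [-1, -4, 3] -> [-4, 3]
  satisfied 1 clause(s); 5 remain; assigned so far: [1]
unit clause [2] forces x2=T; simplify:
  satisfied 4 clause(s); 1 remain; assigned so far: [1, 2]

Answer: x1=T x2=T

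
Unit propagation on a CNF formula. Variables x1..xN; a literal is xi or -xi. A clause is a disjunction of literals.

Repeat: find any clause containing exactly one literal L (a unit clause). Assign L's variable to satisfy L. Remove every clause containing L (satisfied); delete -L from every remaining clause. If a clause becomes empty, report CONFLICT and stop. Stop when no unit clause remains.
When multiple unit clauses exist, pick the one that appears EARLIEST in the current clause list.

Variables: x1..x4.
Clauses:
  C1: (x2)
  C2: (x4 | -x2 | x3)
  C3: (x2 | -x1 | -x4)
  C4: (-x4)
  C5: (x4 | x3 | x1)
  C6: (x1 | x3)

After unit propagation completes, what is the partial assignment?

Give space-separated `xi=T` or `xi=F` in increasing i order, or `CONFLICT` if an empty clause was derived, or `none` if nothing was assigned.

unit clause [2] forces x2=T; simplify:
  drop -2 from [4, -2, 3] -> [4, 3]
  satisfied 2 clause(s); 4 remain; assigned so far: [2]
unit clause [-4] forces x4=F; simplify:
  drop 4 from [4, 3] -> [3]
  drop 4 from [4, 3, 1] -> [3, 1]
  satisfied 1 clause(s); 3 remain; assigned so far: [2, 4]
unit clause [3] forces x3=T; simplify:
  satisfied 3 clause(s); 0 remain; assigned so far: [2, 3, 4]

Answer: x2=T x3=T x4=F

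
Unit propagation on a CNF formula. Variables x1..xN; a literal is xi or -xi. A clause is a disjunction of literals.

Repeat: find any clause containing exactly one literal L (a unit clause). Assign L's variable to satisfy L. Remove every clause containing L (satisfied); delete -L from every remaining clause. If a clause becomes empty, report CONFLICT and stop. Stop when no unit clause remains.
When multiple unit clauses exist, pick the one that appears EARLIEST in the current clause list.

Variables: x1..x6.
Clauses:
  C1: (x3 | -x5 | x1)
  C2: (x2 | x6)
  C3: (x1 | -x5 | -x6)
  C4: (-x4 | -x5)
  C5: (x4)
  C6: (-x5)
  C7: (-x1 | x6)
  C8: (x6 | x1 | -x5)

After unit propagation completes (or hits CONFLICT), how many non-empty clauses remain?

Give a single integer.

unit clause [4] forces x4=T; simplify:
  drop -4 from [-4, -5] -> [-5]
  satisfied 1 clause(s); 7 remain; assigned so far: [4]
unit clause [-5] forces x5=F; simplify:
  satisfied 5 clause(s); 2 remain; assigned so far: [4, 5]

Answer: 2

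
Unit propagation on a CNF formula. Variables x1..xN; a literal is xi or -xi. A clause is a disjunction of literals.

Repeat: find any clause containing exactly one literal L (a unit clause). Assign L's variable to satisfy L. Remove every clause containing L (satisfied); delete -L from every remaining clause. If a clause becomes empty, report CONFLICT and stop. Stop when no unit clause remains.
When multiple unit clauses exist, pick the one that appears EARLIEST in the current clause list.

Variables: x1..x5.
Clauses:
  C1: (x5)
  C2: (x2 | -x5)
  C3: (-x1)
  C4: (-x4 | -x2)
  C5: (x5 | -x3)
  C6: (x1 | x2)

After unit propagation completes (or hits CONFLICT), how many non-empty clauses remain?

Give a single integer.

Answer: 0

Derivation:
unit clause [5] forces x5=T; simplify:
  drop -5 from [2, -5] -> [2]
  satisfied 2 clause(s); 4 remain; assigned so far: [5]
unit clause [2] forces x2=T; simplify:
  drop -2 from [-4, -2] -> [-4]
  satisfied 2 clause(s); 2 remain; assigned so far: [2, 5]
unit clause [-1] forces x1=F; simplify:
  satisfied 1 clause(s); 1 remain; assigned so far: [1, 2, 5]
unit clause [-4] forces x4=F; simplify:
  satisfied 1 clause(s); 0 remain; assigned so far: [1, 2, 4, 5]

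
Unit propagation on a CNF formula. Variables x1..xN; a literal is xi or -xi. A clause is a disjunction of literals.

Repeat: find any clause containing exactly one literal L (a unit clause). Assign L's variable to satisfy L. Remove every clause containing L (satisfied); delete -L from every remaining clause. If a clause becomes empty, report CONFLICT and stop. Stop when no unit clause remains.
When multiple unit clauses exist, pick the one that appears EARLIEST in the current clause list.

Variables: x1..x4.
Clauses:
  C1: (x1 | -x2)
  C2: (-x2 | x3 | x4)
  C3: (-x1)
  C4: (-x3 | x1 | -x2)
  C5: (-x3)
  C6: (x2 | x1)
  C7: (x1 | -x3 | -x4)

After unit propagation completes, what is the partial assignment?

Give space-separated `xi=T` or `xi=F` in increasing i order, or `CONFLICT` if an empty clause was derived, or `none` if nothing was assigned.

unit clause [-1] forces x1=F; simplify:
  drop 1 from [1, -2] -> [-2]
  drop 1 from [-3, 1, -2] -> [-3, -2]
  drop 1 from [2, 1] -> [2]
  drop 1 from [1, -3, -4] -> [-3, -4]
  satisfied 1 clause(s); 6 remain; assigned so far: [1]
unit clause [-2] forces x2=F; simplify:
  drop 2 from [2] -> [] (empty!)
  satisfied 3 clause(s); 3 remain; assigned so far: [1, 2]
CONFLICT (empty clause)

Answer: CONFLICT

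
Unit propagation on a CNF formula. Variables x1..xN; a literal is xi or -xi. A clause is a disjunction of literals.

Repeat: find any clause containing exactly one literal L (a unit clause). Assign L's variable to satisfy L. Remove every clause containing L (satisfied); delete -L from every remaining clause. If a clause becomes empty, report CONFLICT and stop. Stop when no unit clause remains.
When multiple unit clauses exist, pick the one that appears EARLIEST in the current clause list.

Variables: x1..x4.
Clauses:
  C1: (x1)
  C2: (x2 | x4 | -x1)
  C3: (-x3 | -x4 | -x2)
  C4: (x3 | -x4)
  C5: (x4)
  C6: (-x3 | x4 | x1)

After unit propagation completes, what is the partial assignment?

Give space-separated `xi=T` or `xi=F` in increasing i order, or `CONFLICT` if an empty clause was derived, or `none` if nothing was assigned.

Answer: x1=T x2=F x3=T x4=T

Derivation:
unit clause [1] forces x1=T; simplify:
  drop -1 from [2, 4, -1] -> [2, 4]
  satisfied 2 clause(s); 4 remain; assigned so far: [1]
unit clause [4] forces x4=T; simplify:
  drop -4 from [-3, -4, -2] -> [-3, -2]
  drop -4 from [3, -4] -> [3]
  satisfied 2 clause(s); 2 remain; assigned so far: [1, 4]
unit clause [3] forces x3=T; simplify:
  drop -3 from [-3, -2] -> [-2]
  satisfied 1 clause(s); 1 remain; assigned so far: [1, 3, 4]
unit clause [-2] forces x2=F; simplify:
  satisfied 1 clause(s); 0 remain; assigned so far: [1, 2, 3, 4]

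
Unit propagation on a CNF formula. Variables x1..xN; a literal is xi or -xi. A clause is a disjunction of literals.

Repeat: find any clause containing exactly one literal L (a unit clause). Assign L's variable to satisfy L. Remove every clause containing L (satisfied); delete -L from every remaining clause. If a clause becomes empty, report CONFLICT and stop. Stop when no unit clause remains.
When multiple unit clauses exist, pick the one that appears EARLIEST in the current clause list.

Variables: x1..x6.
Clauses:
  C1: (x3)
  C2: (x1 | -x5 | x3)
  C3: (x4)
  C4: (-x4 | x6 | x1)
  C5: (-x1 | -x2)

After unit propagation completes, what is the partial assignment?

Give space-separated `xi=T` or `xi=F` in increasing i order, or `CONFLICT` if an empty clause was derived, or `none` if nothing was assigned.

unit clause [3] forces x3=T; simplify:
  satisfied 2 clause(s); 3 remain; assigned so far: [3]
unit clause [4] forces x4=T; simplify:
  drop -4 from [-4, 6, 1] -> [6, 1]
  satisfied 1 clause(s); 2 remain; assigned so far: [3, 4]

Answer: x3=T x4=T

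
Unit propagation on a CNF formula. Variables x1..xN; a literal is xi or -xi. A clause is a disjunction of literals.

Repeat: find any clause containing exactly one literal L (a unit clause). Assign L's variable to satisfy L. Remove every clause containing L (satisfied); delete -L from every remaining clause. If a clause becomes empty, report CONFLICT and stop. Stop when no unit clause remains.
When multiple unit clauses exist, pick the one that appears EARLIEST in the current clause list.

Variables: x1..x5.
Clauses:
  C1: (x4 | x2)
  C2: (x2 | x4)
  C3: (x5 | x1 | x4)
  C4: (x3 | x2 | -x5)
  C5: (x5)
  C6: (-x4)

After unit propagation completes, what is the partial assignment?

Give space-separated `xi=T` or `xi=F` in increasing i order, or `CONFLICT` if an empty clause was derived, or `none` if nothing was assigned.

Answer: x2=T x4=F x5=T

Derivation:
unit clause [5] forces x5=T; simplify:
  drop -5 from [3, 2, -5] -> [3, 2]
  satisfied 2 clause(s); 4 remain; assigned so far: [5]
unit clause [-4] forces x4=F; simplify:
  drop 4 from [4, 2] -> [2]
  drop 4 from [2, 4] -> [2]
  satisfied 1 clause(s); 3 remain; assigned so far: [4, 5]
unit clause [2] forces x2=T; simplify:
  satisfied 3 clause(s); 0 remain; assigned so far: [2, 4, 5]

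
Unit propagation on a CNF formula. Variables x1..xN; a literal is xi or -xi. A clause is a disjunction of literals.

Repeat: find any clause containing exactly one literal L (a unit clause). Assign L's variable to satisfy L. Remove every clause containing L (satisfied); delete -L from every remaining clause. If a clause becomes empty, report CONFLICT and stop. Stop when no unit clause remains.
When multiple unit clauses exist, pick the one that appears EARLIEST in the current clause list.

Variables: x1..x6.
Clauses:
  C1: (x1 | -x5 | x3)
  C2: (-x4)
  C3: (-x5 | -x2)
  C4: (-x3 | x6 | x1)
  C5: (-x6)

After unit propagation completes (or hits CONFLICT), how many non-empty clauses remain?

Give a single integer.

Answer: 3

Derivation:
unit clause [-4] forces x4=F; simplify:
  satisfied 1 clause(s); 4 remain; assigned so far: [4]
unit clause [-6] forces x6=F; simplify:
  drop 6 from [-3, 6, 1] -> [-3, 1]
  satisfied 1 clause(s); 3 remain; assigned so far: [4, 6]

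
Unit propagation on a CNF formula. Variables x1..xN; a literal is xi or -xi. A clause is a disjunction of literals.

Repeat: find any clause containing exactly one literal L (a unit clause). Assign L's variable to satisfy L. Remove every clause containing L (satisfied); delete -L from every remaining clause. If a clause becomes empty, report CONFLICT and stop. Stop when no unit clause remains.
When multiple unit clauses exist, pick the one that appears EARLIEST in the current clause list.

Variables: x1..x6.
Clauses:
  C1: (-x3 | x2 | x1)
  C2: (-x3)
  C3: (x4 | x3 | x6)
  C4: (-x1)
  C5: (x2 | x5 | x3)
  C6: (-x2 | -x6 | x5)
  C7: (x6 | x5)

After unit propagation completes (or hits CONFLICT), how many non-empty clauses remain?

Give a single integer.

unit clause [-3] forces x3=F; simplify:
  drop 3 from [4, 3, 6] -> [4, 6]
  drop 3 from [2, 5, 3] -> [2, 5]
  satisfied 2 clause(s); 5 remain; assigned so far: [3]
unit clause [-1] forces x1=F; simplify:
  satisfied 1 clause(s); 4 remain; assigned so far: [1, 3]

Answer: 4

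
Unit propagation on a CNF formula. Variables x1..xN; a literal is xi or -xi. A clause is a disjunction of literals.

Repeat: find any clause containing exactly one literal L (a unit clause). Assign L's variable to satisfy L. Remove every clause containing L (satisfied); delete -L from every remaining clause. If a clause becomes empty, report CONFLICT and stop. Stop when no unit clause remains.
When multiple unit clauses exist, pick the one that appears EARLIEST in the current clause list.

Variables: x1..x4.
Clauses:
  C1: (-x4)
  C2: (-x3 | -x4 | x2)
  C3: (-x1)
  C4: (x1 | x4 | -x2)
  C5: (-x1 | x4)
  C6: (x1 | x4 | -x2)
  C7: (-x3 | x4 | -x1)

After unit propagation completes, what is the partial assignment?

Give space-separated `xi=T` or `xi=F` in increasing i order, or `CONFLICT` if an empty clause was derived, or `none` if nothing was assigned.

unit clause [-4] forces x4=F; simplify:
  drop 4 from [1, 4, -2] -> [1, -2]
  drop 4 from [-1, 4] -> [-1]
  drop 4 from [1, 4, -2] -> [1, -2]
  drop 4 from [-3, 4, -1] -> [-3, -1]
  satisfied 2 clause(s); 5 remain; assigned so far: [4]
unit clause [-1] forces x1=F; simplify:
  drop 1 from [1, -2] -> [-2]
  drop 1 from [1, -2] -> [-2]
  satisfied 3 clause(s); 2 remain; assigned so far: [1, 4]
unit clause [-2] forces x2=F; simplify:
  satisfied 2 clause(s); 0 remain; assigned so far: [1, 2, 4]

Answer: x1=F x2=F x4=F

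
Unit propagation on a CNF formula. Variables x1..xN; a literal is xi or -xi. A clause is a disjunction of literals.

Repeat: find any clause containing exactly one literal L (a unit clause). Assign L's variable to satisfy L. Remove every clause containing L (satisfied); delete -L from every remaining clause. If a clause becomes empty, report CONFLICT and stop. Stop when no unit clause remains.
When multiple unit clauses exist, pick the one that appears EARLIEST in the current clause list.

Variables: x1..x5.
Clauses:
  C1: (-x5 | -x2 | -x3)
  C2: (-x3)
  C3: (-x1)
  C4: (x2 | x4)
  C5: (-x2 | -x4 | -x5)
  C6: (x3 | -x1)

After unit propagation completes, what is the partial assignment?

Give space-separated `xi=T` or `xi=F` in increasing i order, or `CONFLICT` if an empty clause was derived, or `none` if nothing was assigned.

Answer: x1=F x3=F

Derivation:
unit clause [-3] forces x3=F; simplify:
  drop 3 from [3, -1] -> [-1]
  satisfied 2 clause(s); 4 remain; assigned so far: [3]
unit clause [-1] forces x1=F; simplify:
  satisfied 2 clause(s); 2 remain; assigned so far: [1, 3]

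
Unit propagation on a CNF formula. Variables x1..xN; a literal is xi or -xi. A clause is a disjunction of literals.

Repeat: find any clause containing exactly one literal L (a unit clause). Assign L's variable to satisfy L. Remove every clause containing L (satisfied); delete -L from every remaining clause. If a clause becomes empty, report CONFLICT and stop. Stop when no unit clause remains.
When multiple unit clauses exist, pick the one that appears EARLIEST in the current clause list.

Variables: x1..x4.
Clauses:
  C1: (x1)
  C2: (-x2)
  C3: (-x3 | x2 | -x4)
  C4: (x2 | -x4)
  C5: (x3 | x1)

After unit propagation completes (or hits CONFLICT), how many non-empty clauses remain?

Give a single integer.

Answer: 0

Derivation:
unit clause [1] forces x1=T; simplify:
  satisfied 2 clause(s); 3 remain; assigned so far: [1]
unit clause [-2] forces x2=F; simplify:
  drop 2 from [-3, 2, -4] -> [-3, -4]
  drop 2 from [2, -4] -> [-4]
  satisfied 1 clause(s); 2 remain; assigned so far: [1, 2]
unit clause [-4] forces x4=F; simplify:
  satisfied 2 clause(s); 0 remain; assigned so far: [1, 2, 4]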